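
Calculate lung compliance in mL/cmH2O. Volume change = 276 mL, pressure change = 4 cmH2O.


C = dV / dP
C = 276 / 4
C = 69 mL/cmH2O


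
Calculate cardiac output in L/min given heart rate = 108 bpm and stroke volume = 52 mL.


CO = HR * SV
CO = 108 * 52 / 1000
CO = 5.616 L/min


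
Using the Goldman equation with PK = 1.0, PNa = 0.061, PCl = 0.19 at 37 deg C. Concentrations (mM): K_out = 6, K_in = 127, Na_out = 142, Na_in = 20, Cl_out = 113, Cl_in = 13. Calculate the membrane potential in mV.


Vm = (RT/F)*ln((PK*Ko + PNa*Nao + PCl*Cli)/(PK*Ki + PNa*Nai + PCl*Clo))
Numer = 17.132, Denom = 149.69
Vm = -57.93 mV


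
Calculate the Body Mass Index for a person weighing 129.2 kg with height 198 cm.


BMI = weight / height^2
height = 198 cm = 1.98 m
BMI = 129.2 / 1.98^2
BMI = 32.96 kg/m^2


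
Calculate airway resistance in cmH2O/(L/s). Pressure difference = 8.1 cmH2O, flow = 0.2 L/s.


R = dP / flow
R = 8.1 / 0.2
R = 40.5 cmH2O/(L/s)


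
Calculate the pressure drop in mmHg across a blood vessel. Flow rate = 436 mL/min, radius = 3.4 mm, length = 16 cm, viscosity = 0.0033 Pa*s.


dP = 8*mu*L*Q / (pi*r^4)
Q = 436 mL/min = 7.26667e-06 m^3/s
dP = 73.1129 Pa = 73.1129 / 133.322 mmHg = 0.5484 mmHg


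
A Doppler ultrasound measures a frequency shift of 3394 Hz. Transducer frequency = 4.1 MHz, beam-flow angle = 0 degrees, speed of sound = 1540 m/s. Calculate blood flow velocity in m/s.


v = fd * c / (2 * f0 * cos(theta))
v = 3394 * 1540 / (2 * 4.1000e+06 * cos(0))
v = 0.6374 m/s


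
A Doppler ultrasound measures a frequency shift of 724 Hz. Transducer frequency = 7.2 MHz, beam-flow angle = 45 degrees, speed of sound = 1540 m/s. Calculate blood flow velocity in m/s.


v = fd * c / (2 * f0 * cos(theta))
v = 724 * 1540 / (2 * 7.2000e+06 * cos(45))
v = 0.1095 m/s


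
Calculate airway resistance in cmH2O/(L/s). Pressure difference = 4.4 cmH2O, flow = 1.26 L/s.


R = dP / flow
R = 4.4 / 1.26
R = 3.492 cmH2O/(L/s)


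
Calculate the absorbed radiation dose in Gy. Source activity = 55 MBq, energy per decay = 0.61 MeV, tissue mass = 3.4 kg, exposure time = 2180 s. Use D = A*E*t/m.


A = 55 MBq = 5.5000e+07 Bq
E = 0.61 MeV = 9.7722e-14 J
D = A*E*t/m = 5.5000e+07*9.7722e-14*2180/3.4
D = 0.003446 Gy


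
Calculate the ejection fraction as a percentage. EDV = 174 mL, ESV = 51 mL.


SV = EDV - ESV = 174 - 51 = 123 mL
EF = SV/EDV * 100 = 123/174 * 100
EF = 70.69%


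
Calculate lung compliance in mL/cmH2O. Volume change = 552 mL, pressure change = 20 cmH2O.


C = dV / dP
C = 552 / 20
C = 27.6 mL/cmH2O


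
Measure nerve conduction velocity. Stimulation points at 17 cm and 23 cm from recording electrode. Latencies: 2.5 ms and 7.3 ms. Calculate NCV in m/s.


Distance = (23 - 17) / 100 = 0.06 m
dt = (7.3 - 2.5) / 1000 = 0.0048 s
NCV = dist / dt = 12.5 m/s


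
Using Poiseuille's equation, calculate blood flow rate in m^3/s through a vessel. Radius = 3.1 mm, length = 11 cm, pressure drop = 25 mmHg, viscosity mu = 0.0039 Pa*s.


Q = pi*r^4*dP / (8*mu*L)
r = 0.0031 m, L = 0.11 m
dP = 25 mmHg = 3333.05 Pa
Q = 2.8177e-04 m^3/s


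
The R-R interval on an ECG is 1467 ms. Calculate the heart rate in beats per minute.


HR = 60 / RR_interval(s)
RR = 1467 ms = 1.467 s
HR = 60 / 1.467 = 40.9 bpm


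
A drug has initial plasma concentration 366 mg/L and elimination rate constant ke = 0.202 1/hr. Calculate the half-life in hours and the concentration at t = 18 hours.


t_half = ln(2) / ke = 0.693147 / 0.202 = 3.431 hr
C(t) = C0 * exp(-ke*t) = 366 * exp(-0.202*18)
C(18) = 9.647 mg/L


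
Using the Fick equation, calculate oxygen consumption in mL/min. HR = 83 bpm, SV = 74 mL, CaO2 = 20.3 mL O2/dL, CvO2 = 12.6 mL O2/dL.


CO = HR*SV = 83*74/1000 = 6.142 L/min
a-v O2 diff = 20.3 - 12.6 = 7.7 mL/dL
VO2 = CO * (CaO2-CvO2) * 10 dL/L
VO2 = 6.142 * 7.7 * 10
VO2 = 472.9 mL/min


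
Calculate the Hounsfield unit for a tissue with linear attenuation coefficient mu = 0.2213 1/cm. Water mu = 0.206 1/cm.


HU = ((mu_tissue - mu_water) / mu_water) * 1000
HU = ((0.2213 - 0.206) / 0.206) * 1000
HU = 74.27


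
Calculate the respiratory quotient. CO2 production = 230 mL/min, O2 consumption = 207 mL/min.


RQ = VCO2 / VO2
RQ = 230 / 207
RQ = 1.111


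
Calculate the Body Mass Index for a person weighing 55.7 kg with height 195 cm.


BMI = weight / height^2
height = 195 cm = 1.95 m
BMI = 55.7 / 1.95^2
BMI = 14.65 kg/m^2


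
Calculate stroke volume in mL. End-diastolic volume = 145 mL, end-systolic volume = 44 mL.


SV = EDV - ESV
SV = 145 - 44
SV = 101 mL


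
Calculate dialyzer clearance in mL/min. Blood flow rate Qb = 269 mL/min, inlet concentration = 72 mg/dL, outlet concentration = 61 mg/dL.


K = Qb * (Cb_in - Cb_out) / Cb_in
K = 269 * (72 - 61) / 72
K = 41.1 mL/min


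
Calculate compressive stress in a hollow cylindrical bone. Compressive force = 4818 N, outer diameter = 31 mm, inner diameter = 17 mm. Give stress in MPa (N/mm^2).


A = pi*(r_o^2 - r_i^2)
r_o = 15.5 mm, r_i = 8.5 mm
A = 527.788 mm^2
sigma = F/A = 4818 / 527.788
sigma = 9.129 MPa


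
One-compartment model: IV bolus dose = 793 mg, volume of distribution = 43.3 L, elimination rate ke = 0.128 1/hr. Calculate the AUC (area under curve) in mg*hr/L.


C0 = Dose/Vd = 793/43.3 = 18.3141 mg/L
AUC = C0/ke = 18.3141/0.128
AUC = 143.1 mg*hr/L


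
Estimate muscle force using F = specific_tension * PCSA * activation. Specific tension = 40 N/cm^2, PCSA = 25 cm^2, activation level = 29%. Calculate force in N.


F = sigma * PCSA * activation
F = 40 * 25 * 0.29
F = 290 N


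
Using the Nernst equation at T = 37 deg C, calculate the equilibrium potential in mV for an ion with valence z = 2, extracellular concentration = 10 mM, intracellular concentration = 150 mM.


E = (RT/(zF)) * ln(C_out/C_in)
T = 37 + 273.15 = 310.15 K
E = (8.314 * 310.15 / (2 * 96485)) * ln(10/150)
E = -36.19 mV


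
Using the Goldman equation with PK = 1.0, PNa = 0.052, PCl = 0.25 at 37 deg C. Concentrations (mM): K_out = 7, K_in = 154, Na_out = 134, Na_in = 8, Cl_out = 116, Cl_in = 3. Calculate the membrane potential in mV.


Vm = (RT/F)*ln((PK*Ko + PNa*Nao + PCl*Cli)/(PK*Ki + PNa*Nai + PCl*Clo))
Numer = 14.718, Denom = 183.416
Vm = -67.42 mV


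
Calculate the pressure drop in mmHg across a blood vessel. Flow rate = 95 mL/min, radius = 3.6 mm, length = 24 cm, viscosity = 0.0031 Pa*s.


dP = 8*mu*L*Q / (pi*r^4)
Q = 95 mL/min = 1.58333e-06 m^3/s
dP = 17.8597 Pa = 17.8597 / 133.322 mmHg = 0.134 mmHg


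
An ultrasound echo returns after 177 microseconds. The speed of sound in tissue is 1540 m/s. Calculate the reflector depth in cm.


depth = c * t / 2
t = 177 us = 1.7700e-04 s
depth = 1540 * 1.7700e-04 / 2
depth = 0.13629 m = 13.629 cm


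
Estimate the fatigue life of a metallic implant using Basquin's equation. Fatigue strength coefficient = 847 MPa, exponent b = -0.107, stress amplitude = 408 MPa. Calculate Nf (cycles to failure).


sigma_a = sigma_f' * (2Nf)^b
2Nf = (sigma_a/sigma_f')^(1/b)
2Nf = (408/847)^(1/-0.107)
2Nf = 921.94125
Nf = 461


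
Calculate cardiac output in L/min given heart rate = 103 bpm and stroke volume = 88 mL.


CO = HR * SV
CO = 103 * 88 / 1000
CO = 9.064 L/min


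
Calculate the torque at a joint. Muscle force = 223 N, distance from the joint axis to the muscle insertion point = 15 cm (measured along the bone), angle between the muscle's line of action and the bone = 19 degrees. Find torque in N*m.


Torque = F * d * sin(theta)   (moment arm = d*sin(theta))
d = 15 cm = 0.15 m
Torque = 223 * 0.15 * sin(19)
Torque = 10.89 N*m


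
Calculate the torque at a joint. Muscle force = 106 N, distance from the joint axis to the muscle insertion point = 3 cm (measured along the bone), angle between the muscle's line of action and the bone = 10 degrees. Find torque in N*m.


Torque = F * d * sin(theta)   (moment arm = d*sin(theta))
d = 3 cm = 0.03 m
Torque = 106 * 0.03 * sin(10)
Torque = 0.5522 N*m


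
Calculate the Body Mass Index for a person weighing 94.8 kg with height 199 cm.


BMI = weight / height^2
height = 199 cm = 1.99 m
BMI = 94.8 / 1.99^2
BMI = 23.94 kg/m^2


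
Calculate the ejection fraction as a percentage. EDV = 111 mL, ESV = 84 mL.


SV = EDV - ESV = 111 - 84 = 27 mL
EF = SV/EDV * 100 = 27/111 * 100
EF = 24.32%


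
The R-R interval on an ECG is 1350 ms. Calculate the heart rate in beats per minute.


HR = 60 / RR_interval(s)
RR = 1350 ms = 1.35 s
HR = 60 / 1.35 = 44.44 bpm


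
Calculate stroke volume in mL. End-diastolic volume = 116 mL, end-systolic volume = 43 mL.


SV = EDV - ESV
SV = 116 - 43
SV = 73 mL


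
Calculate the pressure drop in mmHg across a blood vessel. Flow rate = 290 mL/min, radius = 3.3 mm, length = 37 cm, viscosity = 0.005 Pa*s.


dP = 8*mu*L*Q / (pi*r^4)
Q = 290 mL/min = 4.83333e-06 m^3/s
dP = 192.001 Pa = 192.001 / 133.322 mmHg = 1.44 mmHg


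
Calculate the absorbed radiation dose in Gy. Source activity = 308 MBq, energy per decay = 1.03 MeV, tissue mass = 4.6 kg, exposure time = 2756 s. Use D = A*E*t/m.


A = 308 MBq = 3.0800e+08 Bq
E = 1.03 MeV = 1.65006e-13 J
D = A*E*t/m = 3.0800e+08*1.65006e-13*2756/4.6
D = 0.03045 Gy


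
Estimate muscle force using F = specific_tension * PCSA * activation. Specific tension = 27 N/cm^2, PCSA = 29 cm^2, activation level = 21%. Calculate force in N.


F = sigma * PCSA * activation
F = 27 * 29 * 0.21
F = 164.4 N


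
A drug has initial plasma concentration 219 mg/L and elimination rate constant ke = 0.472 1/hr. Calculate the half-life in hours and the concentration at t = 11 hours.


t_half = ln(2) / ke = 0.693147 / 0.472 = 1.469 hr
C(t) = C0 * exp(-ke*t) = 219 * exp(-0.472*11)
C(11) = 1.218 mg/L


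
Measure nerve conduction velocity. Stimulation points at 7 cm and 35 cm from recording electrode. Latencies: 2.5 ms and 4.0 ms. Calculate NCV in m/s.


Distance = (35 - 7) / 100 = 0.28 m
dt = (4.0 - 2.5) / 1000 = 0.0015 s
NCV = dist / dt = 186.7 m/s


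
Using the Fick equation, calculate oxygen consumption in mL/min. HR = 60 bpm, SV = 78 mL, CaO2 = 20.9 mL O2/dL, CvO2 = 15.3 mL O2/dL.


CO = HR*SV = 60*78/1000 = 4.68 L/min
a-v O2 diff = 20.9 - 15.3 = 5.6 mL/dL
VO2 = CO * (CaO2-CvO2) * 10 dL/L
VO2 = 4.68 * 5.6 * 10
VO2 = 262.1 mL/min


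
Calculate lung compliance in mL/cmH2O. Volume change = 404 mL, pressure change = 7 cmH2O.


C = dV / dP
C = 404 / 7
C = 57.71 mL/cmH2O


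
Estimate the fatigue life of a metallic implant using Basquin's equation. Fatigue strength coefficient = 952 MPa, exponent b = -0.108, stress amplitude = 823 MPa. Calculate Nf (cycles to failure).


sigma_a = sigma_f' * (2Nf)^b
2Nf = (sigma_a/sigma_f')^(1/b)
2Nf = (823/952)^(1/-0.108)
2Nf = 3.8506037
Nf = 1.925


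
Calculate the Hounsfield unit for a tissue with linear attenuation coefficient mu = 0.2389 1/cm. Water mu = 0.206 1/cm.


HU = ((mu_tissue - mu_water) / mu_water) * 1000
HU = ((0.2389 - 0.206) / 0.206) * 1000
HU = 159.7


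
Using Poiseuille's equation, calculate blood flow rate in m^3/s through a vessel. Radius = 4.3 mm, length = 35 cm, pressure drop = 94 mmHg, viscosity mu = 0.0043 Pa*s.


Q = pi*r^4*dP / (8*mu*L)
r = 0.0043 m, L = 0.35 m
dP = 94 mmHg = 12532.268 Pa
Q = 0.001118 m^3/s


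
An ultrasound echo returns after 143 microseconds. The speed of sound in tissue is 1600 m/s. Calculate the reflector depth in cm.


depth = c * t / 2
t = 143 us = 1.4300e-04 s
depth = 1600 * 1.4300e-04 / 2
depth = 0.1144 m = 11.44 cm


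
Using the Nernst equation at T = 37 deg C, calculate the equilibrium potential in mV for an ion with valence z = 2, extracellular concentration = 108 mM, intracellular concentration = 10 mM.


E = (RT/(zF)) * ln(C_out/C_in)
T = 37 + 273.15 = 310.15 K
E = (8.314 * 310.15 / (2 * 96485)) * ln(108/10)
E = 31.8 mV


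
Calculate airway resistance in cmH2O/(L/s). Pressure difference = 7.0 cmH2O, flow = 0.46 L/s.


R = dP / flow
R = 7.0 / 0.46
R = 15.22 cmH2O/(L/s)


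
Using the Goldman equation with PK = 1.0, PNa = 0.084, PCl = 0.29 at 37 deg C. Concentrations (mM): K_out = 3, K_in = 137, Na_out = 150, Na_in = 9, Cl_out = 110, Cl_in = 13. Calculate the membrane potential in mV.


Vm = (RT/F)*ln((PK*Ko + PNa*Nao + PCl*Cli)/(PK*Ki + PNa*Nai + PCl*Clo))
Numer = 19.37, Denom = 169.656
Vm = -58 mV


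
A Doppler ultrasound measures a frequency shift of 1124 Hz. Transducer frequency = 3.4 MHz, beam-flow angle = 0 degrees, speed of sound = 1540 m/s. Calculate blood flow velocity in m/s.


v = fd * c / (2 * f0 * cos(theta))
v = 1124 * 1540 / (2 * 3.4000e+06 * cos(0))
v = 0.2546 m/s


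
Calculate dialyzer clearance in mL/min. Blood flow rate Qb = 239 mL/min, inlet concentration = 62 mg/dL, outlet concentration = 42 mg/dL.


K = Qb * (Cb_in - Cb_out) / Cb_in
K = 239 * (62 - 42) / 62
K = 77.1 mL/min


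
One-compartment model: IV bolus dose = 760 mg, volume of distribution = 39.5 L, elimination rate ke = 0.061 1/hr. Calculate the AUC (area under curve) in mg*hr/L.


C0 = Dose/Vd = 760/39.5 = 19.2405 mg/L
AUC = C0/ke = 19.2405/0.061
AUC = 315.4 mg*hr/L


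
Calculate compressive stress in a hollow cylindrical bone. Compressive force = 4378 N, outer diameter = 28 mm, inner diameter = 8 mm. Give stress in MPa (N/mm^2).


A = pi*(r_o^2 - r_i^2)
r_o = 14 mm, r_i = 4 mm
A = 565.487 mm^2
sigma = F/A = 4378 / 565.487
sigma = 7.742 MPa


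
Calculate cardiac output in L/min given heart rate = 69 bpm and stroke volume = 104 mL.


CO = HR * SV
CO = 69 * 104 / 1000
CO = 7.176 L/min


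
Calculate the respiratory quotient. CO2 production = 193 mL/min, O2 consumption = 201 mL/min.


RQ = VCO2 / VO2
RQ = 193 / 201
RQ = 0.9602


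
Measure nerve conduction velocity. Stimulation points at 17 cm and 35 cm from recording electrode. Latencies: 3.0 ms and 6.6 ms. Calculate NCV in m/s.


Distance = (35 - 17) / 100 = 0.18 m
dt = (6.6 - 3.0) / 1000 = 0.0036 s
NCV = dist / dt = 50 m/s


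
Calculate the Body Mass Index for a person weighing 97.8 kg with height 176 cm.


BMI = weight / height^2
height = 176 cm = 1.76 m
BMI = 97.8 / 1.76^2
BMI = 31.57 kg/m^2


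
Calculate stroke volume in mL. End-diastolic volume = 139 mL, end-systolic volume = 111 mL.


SV = EDV - ESV
SV = 139 - 111
SV = 28 mL


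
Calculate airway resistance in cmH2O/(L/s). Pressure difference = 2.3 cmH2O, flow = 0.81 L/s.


R = dP / flow
R = 2.3 / 0.81
R = 2.84 cmH2O/(L/s)


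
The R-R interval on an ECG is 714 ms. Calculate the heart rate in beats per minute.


HR = 60 / RR_interval(s)
RR = 714 ms = 0.714 s
HR = 60 / 0.714 = 84.03 bpm


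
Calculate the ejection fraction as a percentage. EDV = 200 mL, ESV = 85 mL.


SV = EDV - ESV = 200 - 85 = 115 mL
EF = SV/EDV * 100 = 115/200 * 100
EF = 57.5%


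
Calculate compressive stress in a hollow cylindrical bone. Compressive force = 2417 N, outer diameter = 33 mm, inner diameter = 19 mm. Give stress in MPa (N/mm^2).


A = pi*(r_o^2 - r_i^2)
r_o = 16.5 mm, r_i = 9.5 mm
A = 571.77 mm^2
sigma = F/A = 2417 / 571.77
sigma = 4.227 MPa


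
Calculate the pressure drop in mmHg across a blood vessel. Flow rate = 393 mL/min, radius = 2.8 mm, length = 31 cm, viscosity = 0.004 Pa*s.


dP = 8*mu*L*Q / (pi*r^4)
Q = 393 mL/min = 6.55e-06 m^3/s
dP = 336.489 Pa = 336.489 / 133.322 mmHg = 2.524 mmHg


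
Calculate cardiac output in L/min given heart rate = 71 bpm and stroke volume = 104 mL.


CO = HR * SV
CO = 71 * 104 / 1000
CO = 7.384 L/min


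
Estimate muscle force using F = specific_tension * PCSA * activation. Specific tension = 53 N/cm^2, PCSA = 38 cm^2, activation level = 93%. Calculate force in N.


F = sigma * PCSA * activation
F = 53 * 38 * 0.93
F = 1873 N


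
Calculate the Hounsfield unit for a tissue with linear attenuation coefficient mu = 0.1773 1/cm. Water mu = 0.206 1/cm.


HU = ((mu_tissue - mu_water) / mu_water) * 1000
HU = ((0.1773 - 0.206) / 0.206) * 1000
HU = -139.3


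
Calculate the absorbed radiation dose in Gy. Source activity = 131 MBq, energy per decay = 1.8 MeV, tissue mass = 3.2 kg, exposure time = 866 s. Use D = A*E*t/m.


A = 131 MBq = 1.3100e+08 Bq
E = 1.8 MeV = 2.8836e-13 J
D = A*E*t/m = 1.3100e+08*2.8836e-13*866/3.2
D = 0.01022 Gy


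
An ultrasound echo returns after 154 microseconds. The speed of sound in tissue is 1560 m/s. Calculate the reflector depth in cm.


depth = c * t / 2
t = 154 us = 1.5400e-04 s
depth = 1560 * 1.5400e-04 / 2
depth = 0.12012 m = 12.012 cm


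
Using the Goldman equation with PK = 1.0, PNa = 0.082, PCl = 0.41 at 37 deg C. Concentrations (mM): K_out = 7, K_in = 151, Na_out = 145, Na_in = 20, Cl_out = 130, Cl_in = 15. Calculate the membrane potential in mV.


Vm = (RT/F)*ln((PK*Ko + PNa*Nao + PCl*Cli)/(PK*Ki + PNa*Nai + PCl*Clo))
Numer = 25.04, Denom = 205.94
Vm = -56.31 mV


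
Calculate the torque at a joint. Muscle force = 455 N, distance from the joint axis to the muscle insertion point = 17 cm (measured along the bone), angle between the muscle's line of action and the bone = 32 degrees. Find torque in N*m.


Torque = F * d * sin(theta)   (moment arm = d*sin(theta))
d = 17 cm = 0.17 m
Torque = 455 * 0.17 * sin(32)
Torque = 40.99 N*m


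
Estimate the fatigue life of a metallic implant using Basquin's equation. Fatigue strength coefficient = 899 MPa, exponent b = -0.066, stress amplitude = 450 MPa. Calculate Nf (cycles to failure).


sigma_a = sigma_f' * (2Nf)^b
2Nf = (sigma_a/sigma_f')^(1/b)
2Nf = (450/899)^(1/-0.066)
2Nf = 35788.634
Nf = 1.789e+04


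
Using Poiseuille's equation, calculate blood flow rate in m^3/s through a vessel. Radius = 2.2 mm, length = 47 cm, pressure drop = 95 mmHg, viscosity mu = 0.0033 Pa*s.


Q = pi*r^4*dP / (8*mu*L)
r = 0.0022 m, L = 0.47 m
dP = 95 mmHg = 12665.59 Pa
Q = 7.5121e-05 m^3/s


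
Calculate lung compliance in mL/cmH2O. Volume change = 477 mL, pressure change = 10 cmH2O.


C = dV / dP
C = 477 / 10
C = 47.7 mL/cmH2O


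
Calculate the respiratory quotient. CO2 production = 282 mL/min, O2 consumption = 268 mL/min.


RQ = VCO2 / VO2
RQ = 282 / 268
RQ = 1.052


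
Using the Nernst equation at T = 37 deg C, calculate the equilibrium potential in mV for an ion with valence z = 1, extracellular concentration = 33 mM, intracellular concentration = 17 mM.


E = (RT/(zF)) * ln(C_out/C_in)
T = 37 + 273.15 = 310.15 K
E = (8.314 * 310.15 / (1 * 96485)) * ln(33/17)
E = 17.73 mV


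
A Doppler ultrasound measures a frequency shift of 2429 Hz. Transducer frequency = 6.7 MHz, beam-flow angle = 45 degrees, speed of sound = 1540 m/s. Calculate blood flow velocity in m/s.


v = fd * c / (2 * f0 * cos(theta))
v = 2429 * 1540 / (2 * 6.7000e+06 * cos(45))
v = 0.3948 m/s


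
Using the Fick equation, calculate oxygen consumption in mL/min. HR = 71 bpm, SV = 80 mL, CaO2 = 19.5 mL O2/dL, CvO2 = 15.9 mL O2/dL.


CO = HR*SV = 71*80/1000 = 5.68 L/min
a-v O2 diff = 19.5 - 15.9 = 3.6 mL/dL
VO2 = CO * (CaO2-CvO2) * 10 dL/L
VO2 = 5.68 * 3.6 * 10
VO2 = 204.5 mL/min


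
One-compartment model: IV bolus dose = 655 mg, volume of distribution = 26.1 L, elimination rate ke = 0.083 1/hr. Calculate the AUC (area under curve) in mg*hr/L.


C0 = Dose/Vd = 655/26.1 = 25.0958 mg/L
AUC = C0/ke = 25.0958/0.083
AUC = 302.4 mg*hr/L


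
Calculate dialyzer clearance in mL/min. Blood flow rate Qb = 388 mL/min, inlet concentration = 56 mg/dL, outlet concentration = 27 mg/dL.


K = Qb * (Cb_in - Cb_out) / Cb_in
K = 388 * (56 - 27) / 56
K = 200.9 mL/min


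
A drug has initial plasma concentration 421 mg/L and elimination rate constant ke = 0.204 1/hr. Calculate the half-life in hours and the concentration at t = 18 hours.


t_half = ln(2) / ke = 0.693147 / 0.204 = 3.398 hr
C(t) = C0 * exp(-ke*t) = 421 * exp(-0.204*18)
C(18) = 10.7 mg/L


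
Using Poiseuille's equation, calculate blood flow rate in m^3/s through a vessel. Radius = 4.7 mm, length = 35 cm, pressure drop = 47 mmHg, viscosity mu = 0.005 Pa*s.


Q = pi*r^4*dP / (8*mu*L)
r = 0.0047 m, L = 0.35 m
dP = 47 mmHg = 6266.134 Pa
Q = 6.8614e-04 m^3/s


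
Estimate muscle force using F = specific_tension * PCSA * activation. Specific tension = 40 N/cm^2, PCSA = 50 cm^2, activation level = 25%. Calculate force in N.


F = sigma * PCSA * activation
F = 40 * 50 * 0.25
F = 500 N


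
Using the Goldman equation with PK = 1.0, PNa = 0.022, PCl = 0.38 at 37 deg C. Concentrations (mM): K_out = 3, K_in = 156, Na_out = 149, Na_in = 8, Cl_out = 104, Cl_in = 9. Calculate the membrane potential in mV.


Vm = (RT/F)*ln((PK*Ko + PNa*Nao + PCl*Cli)/(PK*Ki + PNa*Nai + PCl*Clo))
Numer = 9.698, Denom = 195.696
Vm = -80.3 mV


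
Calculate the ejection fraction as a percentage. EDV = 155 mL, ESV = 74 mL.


SV = EDV - ESV = 155 - 74 = 81 mL
EF = SV/EDV * 100 = 81/155 * 100
EF = 52.26%


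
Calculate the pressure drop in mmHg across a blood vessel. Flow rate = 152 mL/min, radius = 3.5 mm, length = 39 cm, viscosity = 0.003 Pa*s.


dP = 8*mu*L*Q / (pi*r^4)
Q = 152 mL/min = 2.53333e-06 m^3/s
dP = 50.2974 Pa = 50.2974 / 133.322 mmHg = 0.3773 mmHg


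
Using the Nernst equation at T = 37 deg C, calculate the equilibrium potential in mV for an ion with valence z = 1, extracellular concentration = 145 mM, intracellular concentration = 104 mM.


E = (RT/(zF)) * ln(C_out/C_in)
T = 37 + 273.15 = 310.15 K
E = (8.314 * 310.15 / (1 * 96485)) * ln(145/104)
E = 8.882 mV


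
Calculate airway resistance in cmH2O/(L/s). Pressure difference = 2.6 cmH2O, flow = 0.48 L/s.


R = dP / flow
R = 2.6 / 0.48
R = 5.417 cmH2O/(L/s)


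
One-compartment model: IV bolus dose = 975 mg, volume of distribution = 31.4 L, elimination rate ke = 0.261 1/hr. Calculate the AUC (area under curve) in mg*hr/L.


C0 = Dose/Vd = 975/31.4 = 31.051 mg/L
AUC = C0/ke = 31.051/0.261
AUC = 119 mg*hr/L


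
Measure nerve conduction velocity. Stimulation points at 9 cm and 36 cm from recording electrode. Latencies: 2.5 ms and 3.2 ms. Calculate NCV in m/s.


Distance = (36 - 9) / 100 = 0.27 m
dt = (3.2 - 2.5) / 1000 = 7.0000e-04 s
NCV = dist / dt = 385.7 m/s


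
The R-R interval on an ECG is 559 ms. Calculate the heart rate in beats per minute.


HR = 60 / RR_interval(s)
RR = 559 ms = 0.559 s
HR = 60 / 0.559 = 107.3 bpm


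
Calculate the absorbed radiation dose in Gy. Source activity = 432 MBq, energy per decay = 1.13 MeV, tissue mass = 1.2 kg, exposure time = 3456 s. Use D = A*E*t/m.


A = 432 MBq = 4.3200e+08 Bq
E = 1.13 MeV = 1.81026e-13 J
D = A*E*t/m = 4.3200e+08*1.81026e-13*3456/1.2
D = 0.2252 Gy


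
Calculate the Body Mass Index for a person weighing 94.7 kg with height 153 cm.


BMI = weight / height^2
height = 153 cm = 1.53 m
BMI = 94.7 / 1.53^2
BMI = 40.45 kg/m^2


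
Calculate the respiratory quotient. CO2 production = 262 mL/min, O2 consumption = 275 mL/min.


RQ = VCO2 / VO2
RQ = 262 / 275
RQ = 0.9527


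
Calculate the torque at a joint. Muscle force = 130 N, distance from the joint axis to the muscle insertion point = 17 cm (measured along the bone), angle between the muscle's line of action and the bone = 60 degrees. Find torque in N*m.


Torque = F * d * sin(theta)   (moment arm = d*sin(theta))
d = 17 cm = 0.17 m
Torque = 130 * 0.17 * sin(60)
Torque = 19.14 N*m


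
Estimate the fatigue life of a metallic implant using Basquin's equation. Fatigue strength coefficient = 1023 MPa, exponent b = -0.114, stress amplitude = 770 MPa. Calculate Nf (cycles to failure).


sigma_a = sigma_f' * (2Nf)^b
2Nf = (sigma_a/sigma_f')^(1/b)
2Nf = (770/1023)^(1/-0.114)
2Nf = 12.087146
Nf = 6.044


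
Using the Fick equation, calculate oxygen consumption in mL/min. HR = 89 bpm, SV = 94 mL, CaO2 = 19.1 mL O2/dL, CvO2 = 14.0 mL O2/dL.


CO = HR*SV = 89*94/1000 = 8.366 L/min
a-v O2 diff = 19.1 - 14.0 = 5.1 mL/dL
VO2 = CO * (CaO2-CvO2) * 10 dL/L
VO2 = 8.366 * 5.1 * 10
VO2 = 426.7 mL/min


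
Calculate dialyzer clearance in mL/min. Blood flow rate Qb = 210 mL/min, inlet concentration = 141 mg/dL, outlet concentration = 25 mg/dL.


K = Qb * (Cb_in - Cb_out) / Cb_in
K = 210 * (141 - 25) / 141
K = 172.8 mL/min


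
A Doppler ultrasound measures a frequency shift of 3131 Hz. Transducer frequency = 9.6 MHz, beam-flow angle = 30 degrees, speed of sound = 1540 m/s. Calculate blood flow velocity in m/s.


v = fd * c / (2 * f0 * cos(theta))
v = 3131 * 1540 / (2 * 9.6000e+06 * cos(30))
v = 0.29 m/s


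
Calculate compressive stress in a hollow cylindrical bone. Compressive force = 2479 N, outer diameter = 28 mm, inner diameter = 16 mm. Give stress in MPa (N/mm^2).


A = pi*(r_o^2 - r_i^2)
r_o = 14 mm, r_i = 8 mm
A = 414.69 mm^2
sigma = F/A = 2479 / 414.69
sigma = 5.978 MPa


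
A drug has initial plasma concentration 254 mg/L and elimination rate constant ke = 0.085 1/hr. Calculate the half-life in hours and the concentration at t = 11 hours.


t_half = ln(2) / ke = 0.693147 / 0.085 = 8.155 hr
C(t) = C0 * exp(-ke*t) = 254 * exp(-0.085*11)
C(11) = 99.72 mg/L


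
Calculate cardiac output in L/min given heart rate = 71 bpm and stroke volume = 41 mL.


CO = HR * SV
CO = 71 * 41 / 1000
CO = 2.911 L/min


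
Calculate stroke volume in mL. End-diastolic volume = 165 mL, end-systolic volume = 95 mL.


SV = EDV - ESV
SV = 165 - 95
SV = 70 mL


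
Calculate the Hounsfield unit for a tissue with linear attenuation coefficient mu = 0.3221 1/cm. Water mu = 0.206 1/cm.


HU = ((mu_tissue - mu_water) / mu_water) * 1000
HU = ((0.3221 - 0.206) / 0.206) * 1000
HU = 563.6


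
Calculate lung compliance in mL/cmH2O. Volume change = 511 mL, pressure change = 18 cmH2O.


C = dV / dP
C = 511 / 18
C = 28.39 mL/cmH2O


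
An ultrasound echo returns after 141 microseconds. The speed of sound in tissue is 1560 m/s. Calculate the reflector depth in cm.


depth = c * t / 2
t = 141 us = 1.4100e-04 s
depth = 1560 * 1.4100e-04 / 2
depth = 0.10998 m = 10.998 cm


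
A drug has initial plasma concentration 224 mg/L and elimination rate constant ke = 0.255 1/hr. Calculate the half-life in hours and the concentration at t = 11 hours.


t_half = ln(2) / ke = 0.693147 / 0.255 = 2.718 hr
C(t) = C0 * exp(-ke*t) = 224 * exp(-0.255*11)
C(11) = 13.55 mg/L


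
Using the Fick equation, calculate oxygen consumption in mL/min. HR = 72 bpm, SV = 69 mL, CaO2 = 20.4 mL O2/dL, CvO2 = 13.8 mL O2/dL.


CO = HR*SV = 72*69/1000 = 4.968 L/min
a-v O2 diff = 20.4 - 13.8 = 6.6 mL/dL
VO2 = CO * (CaO2-CvO2) * 10 dL/L
VO2 = 4.968 * 6.6 * 10
VO2 = 327.9 mL/min


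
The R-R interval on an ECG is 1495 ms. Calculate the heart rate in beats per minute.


HR = 60 / RR_interval(s)
RR = 1495 ms = 1.495 s
HR = 60 / 1.495 = 40.13 bpm


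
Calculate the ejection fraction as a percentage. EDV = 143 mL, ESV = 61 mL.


SV = EDV - ESV = 143 - 61 = 82 mL
EF = SV/EDV * 100 = 82/143 * 100
EF = 57.34%


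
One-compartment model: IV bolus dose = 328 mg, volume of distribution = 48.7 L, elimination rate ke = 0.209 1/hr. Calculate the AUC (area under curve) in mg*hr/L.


C0 = Dose/Vd = 328/48.7 = 6.73511 mg/L
AUC = C0/ke = 6.73511/0.209
AUC = 32.23 mg*hr/L


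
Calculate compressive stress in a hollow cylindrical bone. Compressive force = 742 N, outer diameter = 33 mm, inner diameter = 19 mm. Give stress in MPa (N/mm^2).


A = pi*(r_o^2 - r_i^2)
r_o = 16.5 mm, r_i = 9.5 mm
A = 571.77 mm^2
sigma = F/A = 742 / 571.77
sigma = 1.298 MPa


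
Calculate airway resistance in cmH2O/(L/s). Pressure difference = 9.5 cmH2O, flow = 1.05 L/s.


R = dP / flow
R = 9.5 / 1.05
R = 9.048 cmH2O/(L/s)


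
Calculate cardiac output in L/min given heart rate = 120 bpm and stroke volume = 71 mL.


CO = HR * SV
CO = 120 * 71 / 1000
CO = 8.52 L/min


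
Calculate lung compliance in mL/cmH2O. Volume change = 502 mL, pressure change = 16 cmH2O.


C = dV / dP
C = 502 / 16
C = 31.38 mL/cmH2O


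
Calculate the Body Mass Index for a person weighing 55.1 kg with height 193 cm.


BMI = weight / height^2
height = 193 cm = 1.93 m
BMI = 55.1 / 1.93^2
BMI = 14.79 kg/m^2


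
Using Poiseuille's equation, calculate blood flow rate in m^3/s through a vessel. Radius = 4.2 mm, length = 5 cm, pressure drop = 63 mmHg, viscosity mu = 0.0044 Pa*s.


Q = pi*r^4*dP / (8*mu*L)
r = 0.0042 m, L = 0.05 m
dP = 63 mmHg = 8399.286 Pa
Q = 0.004665 m^3/s


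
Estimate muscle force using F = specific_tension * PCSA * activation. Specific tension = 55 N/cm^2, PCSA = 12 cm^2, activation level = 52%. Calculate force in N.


F = sigma * PCSA * activation
F = 55 * 12 * 0.52
F = 343.2 N


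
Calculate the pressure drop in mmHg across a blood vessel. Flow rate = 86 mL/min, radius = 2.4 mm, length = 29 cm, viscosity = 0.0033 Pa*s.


dP = 8*mu*L*Q / (pi*r^4)
Q = 86 mL/min = 1.43333e-06 m^3/s
dP = 105.282 Pa = 105.282 / 133.322 mmHg = 0.7897 mmHg


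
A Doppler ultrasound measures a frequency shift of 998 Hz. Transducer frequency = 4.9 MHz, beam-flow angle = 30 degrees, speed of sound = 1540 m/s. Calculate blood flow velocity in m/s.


v = fd * c / (2 * f0 * cos(theta))
v = 998 * 1540 / (2 * 4.9000e+06 * cos(30))
v = 0.1811 m/s


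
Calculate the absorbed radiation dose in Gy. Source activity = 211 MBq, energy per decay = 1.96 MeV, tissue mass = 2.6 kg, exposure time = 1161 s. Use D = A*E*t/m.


A = 211 MBq = 2.1100e+08 Bq
E = 1.96 MeV = 3.13992e-13 J
D = A*E*t/m = 2.1100e+08*3.13992e-13*1161/2.6
D = 0.02958 Gy


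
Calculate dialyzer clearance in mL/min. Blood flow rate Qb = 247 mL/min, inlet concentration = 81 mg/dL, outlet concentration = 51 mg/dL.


K = Qb * (Cb_in - Cb_out) / Cb_in
K = 247 * (81 - 51) / 81
K = 91.48 mL/min


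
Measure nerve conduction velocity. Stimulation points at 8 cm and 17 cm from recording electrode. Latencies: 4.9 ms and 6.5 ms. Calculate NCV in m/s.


Distance = (17 - 8) / 100 = 0.09 m
dt = (6.5 - 4.9) / 1000 = 0.0016 s
NCV = dist / dt = 56.25 m/s


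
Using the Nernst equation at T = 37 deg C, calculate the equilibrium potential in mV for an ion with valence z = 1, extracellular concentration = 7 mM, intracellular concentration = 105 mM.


E = (RT/(zF)) * ln(C_out/C_in)
T = 37 + 273.15 = 310.15 K
E = (8.314 * 310.15 / (1 * 96485)) * ln(7/105)
E = -72.37 mV


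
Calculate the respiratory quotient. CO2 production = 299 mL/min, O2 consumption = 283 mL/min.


RQ = VCO2 / VO2
RQ = 299 / 283
RQ = 1.057


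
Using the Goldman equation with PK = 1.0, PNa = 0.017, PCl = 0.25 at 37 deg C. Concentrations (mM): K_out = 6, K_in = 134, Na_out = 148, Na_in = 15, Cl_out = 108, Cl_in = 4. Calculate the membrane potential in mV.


Vm = (RT/F)*ln((PK*Ko + PNa*Nao + PCl*Cli)/(PK*Ki + PNa*Nai + PCl*Clo))
Numer = 9.516, Denom = 161.255
Vm = -75.63 mV


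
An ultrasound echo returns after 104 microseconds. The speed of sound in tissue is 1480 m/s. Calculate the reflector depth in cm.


depth = c * t / 2
t = 104 us = 1.0400e-04 s
depth = 1480 * 1.0400e-04 / 2
depth = 0.07696 m = 7.696 cm


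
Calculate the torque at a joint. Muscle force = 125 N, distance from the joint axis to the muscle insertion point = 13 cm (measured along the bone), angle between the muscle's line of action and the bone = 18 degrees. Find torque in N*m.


Torque = F * d * sin(theta)   (moment arm = d*sin(theta))
d = 13 cm = 0.13 m
Torque = 125 * 0.13 * sin(18)
Torque = 5.022 N*m


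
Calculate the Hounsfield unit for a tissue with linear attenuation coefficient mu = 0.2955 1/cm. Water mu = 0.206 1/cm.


HU = ((mu_tissue - mu_water) / mu_water) * 1000
HU = ((0.2955 - 0.206) / 0.206) * 1000
HU = 434.5


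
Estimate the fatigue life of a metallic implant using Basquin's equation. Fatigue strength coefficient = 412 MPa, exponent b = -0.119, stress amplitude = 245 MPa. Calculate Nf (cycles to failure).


sigma_a = sigma_f' * (2Nf)^b
2Nf = (sigma_a/sigma_f')^(1/b)
2Nf = (245/412)^(1/-0.119)
2Nf = 78.867898
Nf = 39.43


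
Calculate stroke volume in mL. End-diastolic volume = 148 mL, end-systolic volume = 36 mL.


SV = EDV - ESV
SV = 148 - 36
SV = 112 mL


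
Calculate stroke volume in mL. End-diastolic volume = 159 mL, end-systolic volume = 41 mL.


SV = EDV - ESV
SV = 159 - 41
SV = 118 mL


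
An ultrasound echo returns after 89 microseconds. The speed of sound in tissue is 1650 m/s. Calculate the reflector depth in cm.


depth = c * t / 2
t = 89 us = 8.9000e-05 s
depth = 1650 * 8.9000e-05 / 2
depth = 0.073425 m = 7.3425 cm


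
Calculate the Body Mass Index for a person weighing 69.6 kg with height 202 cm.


BMI = weight / height^2
height = 202 cm = 2.02 m
BMI = 69.6 / 2.02^2
BMI = 17.06 kg/m^2


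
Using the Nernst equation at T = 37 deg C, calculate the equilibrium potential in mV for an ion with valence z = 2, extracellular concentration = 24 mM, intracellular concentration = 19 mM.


E = (RT/(zF)) * ln(C_out/C_in)
T = 37 + 273.15 = 310.15 K
E = (8.314 * 310.15 / (2 * 96485)) * ln(24/19)
E = 3.122 mV


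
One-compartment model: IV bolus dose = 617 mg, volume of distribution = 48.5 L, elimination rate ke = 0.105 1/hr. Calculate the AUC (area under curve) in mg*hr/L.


C0 = Dose/Vd = 617/48.5 = 12.7216 mg/L
AUC = C0/ke = 12.7216/0.105
AUC = 121.2 mg*hr/L


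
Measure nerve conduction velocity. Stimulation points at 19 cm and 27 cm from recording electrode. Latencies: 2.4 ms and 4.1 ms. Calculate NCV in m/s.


Distance = (27 - 19) / 100 = 0.08 m
dt = (4.1 - 2.4) / 1000 = 0.0017 s
NCV = dist / dt = 47.06 m/s


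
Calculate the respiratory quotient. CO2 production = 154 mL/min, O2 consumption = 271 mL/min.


RQ = VCO2 / VO2
RQ = 154 / 271
RQ = 0.5683


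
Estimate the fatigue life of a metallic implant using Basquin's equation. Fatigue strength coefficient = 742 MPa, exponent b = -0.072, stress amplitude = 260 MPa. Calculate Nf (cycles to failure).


sigma_a = sigma_f' * (2Nf)^b
2Nf = (sigma_a/sigma_f')^(1/b)
2Nf = (260/742)^(1/-0.072)
2Nf = 2115555.4
Nf = 1.0578e+06


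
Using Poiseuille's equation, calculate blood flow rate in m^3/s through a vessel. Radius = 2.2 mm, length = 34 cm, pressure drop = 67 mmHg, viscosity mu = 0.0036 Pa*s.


Q = pi*r^4*dP / (8*mu*L)
r = 0.0022 m, L = 0.34 m
dP = 67 mmHg = 8932.574 Pa
Q = 6.7135e-05 m^3/s


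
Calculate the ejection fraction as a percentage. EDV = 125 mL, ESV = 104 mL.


SV = EDV - ESV = 125 - 104 = 21 mL
EF = SV/EDV * 100 = 21/125 * 100
EF = 16.8%


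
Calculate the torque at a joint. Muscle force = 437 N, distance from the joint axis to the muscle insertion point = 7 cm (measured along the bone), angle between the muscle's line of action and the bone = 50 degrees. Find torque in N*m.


Torque = F * d * sin(theta)   (moment arm = d*sin(theta))
d = 7 cm = 0.07 m
Torque = 437 * 0.07 * sin(50)
Torque = 23.43 N*m


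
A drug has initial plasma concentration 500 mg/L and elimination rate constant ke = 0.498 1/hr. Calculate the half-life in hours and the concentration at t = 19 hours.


t_half = ln(2) / ke = 0.693147 / 0.498 = 1.392 hr
C(t) = C0 * exp(-ke*t) = 500 * exp(-0.498*19)
C(19) = 0.03888 mg/L


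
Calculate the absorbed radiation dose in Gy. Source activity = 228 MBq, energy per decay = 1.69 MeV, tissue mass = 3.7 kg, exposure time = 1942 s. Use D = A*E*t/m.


A = 228 MBq = 2.2800e+08 Bq
E = 1.69 MeV = 2.70738e-13 J
D = A*E*t/m = 2.2800e+08*2.70738e-13*1942/3.7
D = 0.0324 Gy


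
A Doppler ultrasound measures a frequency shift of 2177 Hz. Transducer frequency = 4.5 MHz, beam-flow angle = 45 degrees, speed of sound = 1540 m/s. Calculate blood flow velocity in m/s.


v = fd * c / (2 * f0 * cos(theta))
v = 2177 * 1540 / (2 * 4.5000e+06 * cos(45))
v = 0.5268 m/s


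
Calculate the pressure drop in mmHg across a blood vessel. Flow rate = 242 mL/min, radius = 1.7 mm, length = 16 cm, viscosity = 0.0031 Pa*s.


dP = 8*mu*L*Q / (pi*r^4)
Q = 242 mL/min = 4.03333e-06 m^3/s
dP = 609.944 Pa = 609.944 / 133.322 mmHg = 4.575 mmHg


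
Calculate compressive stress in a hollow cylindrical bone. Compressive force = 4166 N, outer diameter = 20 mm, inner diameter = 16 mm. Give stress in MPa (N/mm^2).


A = pi*(r_o^2 - r_i^2)
r_o = 10 mm, r_i = 8 mm
A = 113.097 mm^2
sigma = F/A = 4166 / 113.097
sigma = 36.84 MPa


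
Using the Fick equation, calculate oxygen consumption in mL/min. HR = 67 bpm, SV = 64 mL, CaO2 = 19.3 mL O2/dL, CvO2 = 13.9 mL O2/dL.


CO = HR*SV = 67*64/1000 = 4.288 L/min
a-v O2 diff = 19.3 - 13.9 = 5.4 mL/dL
VO2 = CO * (CaO2-CvO2) * 10 dL/L
VO2 = 4.288 * 5.4 * 10
VO2 = 231.6 mL/min


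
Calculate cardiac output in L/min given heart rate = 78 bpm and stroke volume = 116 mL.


CO = HR * SV
CO = 78 * 116 / 1000
CO = 9.048 L/min


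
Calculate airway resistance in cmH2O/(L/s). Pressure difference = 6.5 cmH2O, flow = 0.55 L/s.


R = dP / flow
R = 6.5 / 0.55
R = 11.82 cmH2O/(L/s)


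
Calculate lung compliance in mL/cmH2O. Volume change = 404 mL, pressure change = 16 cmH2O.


C = dV / dP
C = 404 / 16
C = 25.25 mL/cmH2O


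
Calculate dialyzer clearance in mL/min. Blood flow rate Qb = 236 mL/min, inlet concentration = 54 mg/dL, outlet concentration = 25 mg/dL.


K = Qb * (Cb_in - Cb_out) / Cb_in
K = 236 * (54 - 25) / 54
K = 126.7 mL/min


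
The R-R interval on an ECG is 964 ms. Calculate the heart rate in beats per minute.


HR = 60 / RR_interval(s)
RR = 964 ms = 0.964 s
HR = 60 / 0.964 = 62.24 bpm


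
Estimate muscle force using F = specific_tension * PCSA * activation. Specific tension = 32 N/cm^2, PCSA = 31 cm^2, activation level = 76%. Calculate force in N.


F = sigma * PCSA * activation
F = 32 * 31 * 0.76
F = 753.9 N


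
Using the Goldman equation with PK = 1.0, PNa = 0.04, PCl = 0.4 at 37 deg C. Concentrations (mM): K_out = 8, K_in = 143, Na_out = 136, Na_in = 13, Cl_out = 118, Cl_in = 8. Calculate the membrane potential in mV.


Vm = (RT/F)*ln((PK*Ko + PNa*Nao + PCl*Cli)/(PK*Ki + PNa*Nai + PCl*Clo))
Numer = 16.64, Denom = 190.72
Vm = -65.18 mV


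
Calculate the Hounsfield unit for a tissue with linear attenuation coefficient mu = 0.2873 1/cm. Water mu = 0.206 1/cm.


HU = ((mu_tissue - mu_water) / mu_water) * 1000
HU = ((0.2873 - 0.206) / 0.206) * 1000
HU = 394.7


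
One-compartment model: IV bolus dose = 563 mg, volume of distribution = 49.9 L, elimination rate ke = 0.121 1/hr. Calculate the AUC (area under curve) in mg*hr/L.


C0 = Dose/Vd = 563/49.9 = 11.2826 mg/L
AUC = C0/ke = 11.2826/0.121
AUC = 93.24 mg*hr/L


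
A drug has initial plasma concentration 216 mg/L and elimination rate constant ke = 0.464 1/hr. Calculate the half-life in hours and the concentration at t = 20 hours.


t_half = ln(2) / ke = 0.693147 / 0.464 = 1.494 hr
C(t) = C0 * exp(-ke*t) = 216 * exp(-0.464*20)
C(20) = 0.02015 mg/L


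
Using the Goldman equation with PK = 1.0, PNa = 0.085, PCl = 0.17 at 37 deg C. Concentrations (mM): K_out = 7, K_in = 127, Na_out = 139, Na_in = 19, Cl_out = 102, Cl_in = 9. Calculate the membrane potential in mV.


Vm = (RT/F)*ln((PK*Ko + PNa*Nao + PCl*Cli)/(PK*Ki + PNa*Nai + PCl*Clo))
Numer = 20.345, Denom = 145.955
Vm = -52.66 mV


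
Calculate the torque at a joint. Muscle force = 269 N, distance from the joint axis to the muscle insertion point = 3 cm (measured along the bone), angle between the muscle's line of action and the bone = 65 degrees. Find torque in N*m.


Torque = F * d * sin(theta)   (moment arm = d*sin(theta))
d = 3 cm = 0.03 m
Torque = 269 * 0.03 * sin(65)
Torque = 7.314 N*m


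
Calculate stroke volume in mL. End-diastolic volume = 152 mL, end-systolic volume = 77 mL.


SV = EDV - ESV
SV = 152 - 77
SV = 75 mL


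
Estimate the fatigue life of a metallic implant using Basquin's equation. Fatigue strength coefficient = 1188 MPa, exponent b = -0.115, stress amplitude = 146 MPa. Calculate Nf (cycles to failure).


sigma_a = sigma_f' * (2Nf)^b
2Nf = (sigma_a/sigma_f')^(1/b)
2Nf = (146/1188)^(1/-0.115)
2Nf = 82617995
Nf = 4.1309e+07
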